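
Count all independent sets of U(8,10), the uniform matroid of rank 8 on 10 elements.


Independent sets of U(8,10) are all subsets of size <= 8.
Count = (10 choose 0) + (10 choose 1) + (10 choose 2) + (10 choose 3) + (10 choose 4) + (10 choose 5) + (10 choose 6) + (10 choose 7) + (10 choose 8)
     = 1 + 10 + 45 + 120 + 210 + 252 + 210 + 120 + 45
     = 1013.

1013


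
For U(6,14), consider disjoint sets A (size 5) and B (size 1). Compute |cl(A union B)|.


|A union B| = 5 + 1 = 6 (disjoint).
In U(6,14), cl(S) = S if |S| < 6, else cl(S) = E.
Since 6 >= 6, cl(A union B) = E.
|cl(A union B)| = 14.

14


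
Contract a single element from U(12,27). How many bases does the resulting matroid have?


Contracting e from U(12,27) gives U(11,26).
Bases of U(11,26) = (26 choose 11) = 7726160.

7726160


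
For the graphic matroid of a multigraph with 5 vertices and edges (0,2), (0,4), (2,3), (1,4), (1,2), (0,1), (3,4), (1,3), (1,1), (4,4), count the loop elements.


In a graphic matroid, a loop is a self-loop edge (u,u) with rank 0.
Examining all 10 edges for self-loops...
Self-loops found: (1,1), (4,4)
Number of loops = 2.

2


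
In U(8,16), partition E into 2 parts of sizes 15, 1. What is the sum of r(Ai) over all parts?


r(Ai) = min(|Ai|, 8) for each part.
Sum = min(15,8) + min(1,8)
    = 8 + 1
    = 9.

9


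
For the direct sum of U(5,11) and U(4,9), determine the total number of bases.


Bases of a direct sum M1 + M2: |B| = |B(M1)| * |B(M2)|.
|B(U(5,11))| = C(11,5) = 462.
|B(U(4,9))| = C(9,4) = 126.
Total bases = 462 * 126 = 58212.

58212


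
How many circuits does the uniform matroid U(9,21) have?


In U(9,21), circuits are the (10)-element subsets.
Any set of 10 elements is dependent, and removing any one element gives
an independent set of size 9, so it is a minimal dependent set.
Number of circuits = C(21,10) = 21! / (10! * 11!) = 352716.

352716


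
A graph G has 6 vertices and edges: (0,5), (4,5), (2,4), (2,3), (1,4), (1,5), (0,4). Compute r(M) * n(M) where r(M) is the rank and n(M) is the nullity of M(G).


r(M) = |V| - c = 6 - 1 = 5.
nullity = |E| - r(M) = 7 - 5 = 2.
Product = 5 * 2 = 10.

10


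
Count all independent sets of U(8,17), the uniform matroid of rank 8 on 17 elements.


Independent sets of U(8,17) are all subsets of size <= 8.
Count = C(17,0) + C(17,1) + C(17,2) + C(17,3) + C(17,4) + C(17,5) + C(17,6) + C(17,7) + C(17,8)
     = 1 + 17 + 136 + 680 + 2380 + 6188 + 12376 + 19448 + 24310
     = 65536.

65536


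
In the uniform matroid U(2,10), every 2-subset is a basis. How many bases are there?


Bases of U(2,10) are all 2-element subsets of the 10-element ground set.
Number of bases = C(10,2).
C(10,2) = 10! / (2! * 8!) = 45.

45


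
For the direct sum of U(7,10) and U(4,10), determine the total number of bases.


Bases of a direct sum M1 + M2: |B| = |B(M1)| * |B(M2)|.
|B(U(7,10))| = C(10,7) = 120.
|B(U(4,10))| = C(10,4) = 210.
Total bases = 120 * 210 = 25200.

25200


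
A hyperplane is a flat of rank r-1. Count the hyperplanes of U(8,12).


Hyperplanes of U(8,12) are flats of rank 7.
In a uniform matroid, these are exactly the (7)-element subsets.
Count = C(12,7) = 12! / (7! * 5!) = 792.

792


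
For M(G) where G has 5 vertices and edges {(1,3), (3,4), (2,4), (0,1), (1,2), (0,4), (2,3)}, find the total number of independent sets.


An independent set in a graphic matroid is an acyclic edge subset.
G has 5 vertices and 7 edges.
Enumerate all 2^7 = 128 subsets, checking for acyclicity.
Total independent sets = 86.

86


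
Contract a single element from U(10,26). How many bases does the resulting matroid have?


Contracting e from U(10,26) gives U(9,25).
Bases of U(9,25) = C(25,9) = 25! / (9! * 16!) = 2042975.

2042975


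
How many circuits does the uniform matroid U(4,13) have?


In U(4,13), circuits are the (5)-element subsets.
Any set of 5 elements is dependent, and removing any one element gives
an independent set of size 4, so it is a minimal dependent set.
Number of circuits = C(13,5) = 1287.

1287


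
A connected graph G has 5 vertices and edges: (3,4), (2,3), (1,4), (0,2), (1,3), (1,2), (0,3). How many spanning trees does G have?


By Kirchhoff's matrix tree theorem, the number of spanning trees equals
the determinant of any cofactor of the Laplacian matrix L.
G has 5 vertices and 7 edges.
Computing the (4 x 4) cofactor determinant gives 21.

21


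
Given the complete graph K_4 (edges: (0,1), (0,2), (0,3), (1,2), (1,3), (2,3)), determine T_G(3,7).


T(K_4; x,y) = x^3 + 3x^2 + 4xy + 2x + y^3 + 3y^2 + 2y.
Substituting x=3, y=7:
= 27 + 27 + 84 + 6 + 343 + 147 + 14
= 648.

648


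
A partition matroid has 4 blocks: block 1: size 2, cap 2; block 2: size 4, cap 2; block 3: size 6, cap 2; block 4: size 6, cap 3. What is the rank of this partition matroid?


Rank of a partition matroid = sum of min(|Si|, ci) for each block.
= min(2,2) + min(4,2) + min(6,2) + min(6,3)
= 2 + 2 + 2 + 3
= 9.

9


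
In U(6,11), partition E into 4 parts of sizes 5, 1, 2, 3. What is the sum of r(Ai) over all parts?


r(Ai) = min(|Ai|, 6) for each part.
Sum = min(5,6) + min(1,6) + min(2,6) + min(3,6)
    = 5 + 1 + 2 + 3
    = 11.

11


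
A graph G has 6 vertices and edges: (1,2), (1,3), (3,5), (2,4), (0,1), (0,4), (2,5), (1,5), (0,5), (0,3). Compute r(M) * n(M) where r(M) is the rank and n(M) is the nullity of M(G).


r(M) = |V| - c = 6 - 1 = 5.
nullity = |E| - r(M) = 10 - 5 = 5.
Product = 5 * 5 = 25.

25


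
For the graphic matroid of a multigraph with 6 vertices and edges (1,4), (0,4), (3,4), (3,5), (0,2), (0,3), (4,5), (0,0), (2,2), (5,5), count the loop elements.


In a graphic matroid, a loop is a self-loop edge (u,u) with rank 0.
Examining all 10 edges for self-loops...
Self-loops found: (0,0), (2,2), (5,5)
Number of loops = 3.

3


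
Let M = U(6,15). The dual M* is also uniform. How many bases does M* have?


The dual of U(r,n) is U(n-r, n) = U(9,15).
Bases of U(9,15) are all (9)-element subsets.
|B(M*)| = C(15,9) = 5005.

5005


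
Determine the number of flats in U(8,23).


Flats of U(8,23): every subset of size < 8 is a flat, plus E itself.
Count = C(23,0) + C(23,1) + C(23,2) + C(23,3) + C(23,4) + C(23,5) + C(23,6) + C(23,7) + 1
     = 1 + 23 + 253 + 1771 + 8855 + 33649 + 100947 + 245157 + 1
     = 390657.

390657


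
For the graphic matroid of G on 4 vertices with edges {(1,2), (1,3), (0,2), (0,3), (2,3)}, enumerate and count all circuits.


A circuit in a graphic matroid = edge set of a simple cycle.
G has 4 vertices and 5 edges.
Enumerating all minimal edge subsets forming cycles...
Total circuits found: 3.

3


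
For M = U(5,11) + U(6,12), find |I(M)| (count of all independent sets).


For a direct sum, |I(M1+M2)| = |I(M1)| * |I(M2)|.
|I(U(5,11))| = sum C(11,k) for k=0..5 = 1024.
|I(U(6,12))| = sum C(12,k) for k=0..6 = 2510.
Total = 1024 * 2510 = 2570240.

2570240


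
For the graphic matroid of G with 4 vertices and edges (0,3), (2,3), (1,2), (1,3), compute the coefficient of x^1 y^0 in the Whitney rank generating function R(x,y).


R(x,y) = sum over A in 2^E of x^(r(E)-r(A)) * y^(|A|-r(A)).
G has 4 vertices, 4 edges. r(E) = 3.
Enumerate all 2^4 = 16 subsets.
Count subsets with r(E)-r(A)=1 and |A|-r(A)=0: 6.

6


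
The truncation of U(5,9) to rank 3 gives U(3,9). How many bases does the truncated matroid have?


Truncating U(5,9) to rank 3 gives U(3,9).
Bases of U(3,9) are all 3-element subsets of 9 elements.
Number of bases = (9 choose 3) = 84.

84


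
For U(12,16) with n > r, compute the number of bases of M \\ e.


Deleting e from U(12,16) gives U(12,15) since n > r.
Bases of U(12,15) = C(15,12) = 455.

455


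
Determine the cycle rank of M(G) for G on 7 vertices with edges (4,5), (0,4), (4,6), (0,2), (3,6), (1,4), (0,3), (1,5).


Cycle rank (nullity) = |E| - r(M) = |E| - (|V| - c).
|E| = 8, |V| = 7, c = 1.
Nullity = 8 - (7 - 1) = 8 - 6 = 2.

2


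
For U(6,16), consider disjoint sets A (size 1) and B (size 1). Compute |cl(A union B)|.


|A union B| = 1 + 1 = 2 (disjoint).
In U(6,16), cl(S) = S if |S| < 6, else cl(S) = E.
Since 2 < 6, cl(A union B) = A union B.
|cl(A union B)| = 2.

2


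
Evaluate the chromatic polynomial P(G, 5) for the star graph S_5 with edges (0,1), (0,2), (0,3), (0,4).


P(tree, k) = k * (k-1)^(4) for any tree on 5 vertices.
P(5) = 5 * 4^4 = 5 * 256 = 1280.

1280


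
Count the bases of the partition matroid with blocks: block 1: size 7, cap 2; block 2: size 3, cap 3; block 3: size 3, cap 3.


A basis picks exactly ci elements from block i.
Number of bases = product of C(|Si|, ci).
= C(7,2) * C(3,3) * C(3,3)
= 21 * 1 * 1
= 21.

21


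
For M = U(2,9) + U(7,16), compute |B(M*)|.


(M1+M2)* = M1* + M2*.
M1* = U(7,9), bases: C(9,7) = 36.
M2* = U(9,16), bases: C(16,9) = 11440.
|B(M*)| = 36 * 11440 = 411840.

411840


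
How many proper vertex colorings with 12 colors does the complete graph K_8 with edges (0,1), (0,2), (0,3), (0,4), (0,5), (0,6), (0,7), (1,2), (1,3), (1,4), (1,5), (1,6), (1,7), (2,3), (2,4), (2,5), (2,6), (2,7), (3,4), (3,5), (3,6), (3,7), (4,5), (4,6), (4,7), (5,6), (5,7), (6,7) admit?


P(K_8, k) = k(k-1)(k-2)...(k-7).
P(12) = (12) * (11) * (10) * (9) * (8) * (7) * (6) * (5) = 19958400.

19958400


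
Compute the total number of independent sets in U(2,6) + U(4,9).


For a direct sum, |I(M1+M2)| = |I(M1)| * |I(M2)|.
|I(U(2,6))| = sum C(6,k) for k=0..2 = 22.
|I(U(4,9))| = sum C(9,k) for k=0..4 = 256.
Total = 22 * 256 = 5632.

5632


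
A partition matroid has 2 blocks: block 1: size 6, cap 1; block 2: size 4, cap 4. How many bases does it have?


A basis picks exactly ci elements from block i.
Number of bases = product of C(|Si|, ci).
= C(6,1) * C(4,4)
= 6 * 1
= 6.

6


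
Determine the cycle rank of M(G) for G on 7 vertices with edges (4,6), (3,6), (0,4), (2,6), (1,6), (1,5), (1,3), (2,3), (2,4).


Cycle rank (nullity) = |E| - r(M) = |E| - (|V| - c).
|E| = 9, |V| = 7, c = 1.
Nullity = 9 - (7 - 1) = 9 - 6 = 3.

3


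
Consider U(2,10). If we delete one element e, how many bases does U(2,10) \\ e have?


Deleting e from U(2,10) gives U(2,9) since n > r.
Bases of U(2,9) = (9 choose 2) = 36.

36


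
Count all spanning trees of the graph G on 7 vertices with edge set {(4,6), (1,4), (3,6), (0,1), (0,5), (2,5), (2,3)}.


By Kirchhoff's matrix tree theorem, the number of spanning trees equals
the determinant of any cofactor of the Laplacian matrix L.
G has 7 vertices and 7 edges.
Computing the (6 x 6) cofactor determinant gives 7.

7


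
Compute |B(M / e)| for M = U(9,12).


Contracting e from U(9,12) gives U(8,11).
Bases of U(8,11) = C(11,8) = 11! / (8! * 3!) = 165.

165


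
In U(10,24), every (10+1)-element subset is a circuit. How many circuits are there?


In U(10,24), circuits are the (11)-element subsets.
Any set of 11 elements is dependent, and removing any one element gives
an independent set of size 10, so it is a minimal dependent set.
Number of circuits = (24 choose 11) = 2496144.

2496144


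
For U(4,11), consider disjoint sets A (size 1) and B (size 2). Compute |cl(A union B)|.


|A union B| = 1 + 2 = 3 (disjoint).
In U(4,11), cl(S) = S if |S| < 4, else cl(S) = E.
Since 3 < 4, cl(A union B) = A union B.
|cl(A union B)| = 3.

3


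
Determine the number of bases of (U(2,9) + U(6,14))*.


(M1+M2)* = M1* + M2*.
M1* = U(7,9), bases: C(9,7) = 36.
M2* = U(8,14), bases: C(14,8) = 3003.
|B(M*)| = 36 * 3003 = 108108.

108108


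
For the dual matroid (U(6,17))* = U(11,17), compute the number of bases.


The dual of U(r,n) is U(n-r, n) = U(11,17).
Bases of U(11,17) are all (11)-element subsets.
|B(M*)| = C(17,11) = 12376.

12376


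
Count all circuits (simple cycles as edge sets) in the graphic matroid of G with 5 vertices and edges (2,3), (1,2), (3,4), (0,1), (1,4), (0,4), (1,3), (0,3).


A circuit in a graphic matroid = edge set of a simple cycle.
G has 5 vertices and 8 edges.
Enumerating all minimal edge subsets forming cycles...
Total circuits found: 12.

12


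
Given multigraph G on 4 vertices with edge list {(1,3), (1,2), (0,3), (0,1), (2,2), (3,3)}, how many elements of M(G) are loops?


In a graphic matroid, a loop is a self-loop edge (u,u) with rank 0.
Examining all 6 edges for self-loops...
Self-loops found: (2,2), (3,3)
Number of loops = 2.

2


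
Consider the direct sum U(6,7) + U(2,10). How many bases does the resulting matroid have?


Bases of a direct sum M1 + M2: |B| = |B(M1)| * |B(M2)|.
|B(U(6,7))| = C(7,6) = 7.
|B(U(2,10))| = C(10,2) = 45.
Total bases = 7 * 45 = 315.

315


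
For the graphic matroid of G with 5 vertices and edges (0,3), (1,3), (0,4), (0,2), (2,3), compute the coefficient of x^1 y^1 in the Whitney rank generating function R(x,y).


R(x,y) = sum over A in 2^E of x^(r(E)-r(A)) * y^(|A|-r(A)).
G has 5 vertices, 5 edges. r(E) = 4.
Enumerate all 2^5 = 32 subsets.
Count subsets with r(E)-r(A)=1 and |A|-r(A)=1: 2.

2


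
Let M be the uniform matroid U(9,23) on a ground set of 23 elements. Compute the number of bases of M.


Bases of U(9,23) are all 9-element subsets of the 23-element ground set.
Number of bases = C(23,9).
C(23,9) = 817190.

817190


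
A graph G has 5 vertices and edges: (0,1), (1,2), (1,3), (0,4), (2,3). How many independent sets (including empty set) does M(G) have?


An independent set in a graphic matroid is an acyclic edge subset.
G has 5 vertices and 5 edges.
Enumerate all 2^5 = 32 subsets, checking for acyclicity.
Total independent sets = 28.

28


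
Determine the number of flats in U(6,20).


Flats of U(6,20): every subset of size < 6 is a flat, plus E itself.
Count = C(20,0) + C(20,1) + C(20,2) + C(20,3) + C(20,4) + C(20,5) + 1
     = 1 + 20 + 190 + 1140 + 4845 + 15504 + 1
     = 21701.

21701


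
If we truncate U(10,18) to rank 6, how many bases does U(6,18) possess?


Truncating U(10,18) to rank 6 gives U(6,18).
Bases of U(6,18) are all 6-element subsets of 18 elements.
Number of bases = C(18,6) = 18! / (6! * 12!) = 18564.

18564


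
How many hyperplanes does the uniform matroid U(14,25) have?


Hyperplanes of U(14,25) are flats of rank 13.
In a uniform matroid, these are exactly the (13)-element subsets.
Count = C(25,13) = 5200300.

5200300


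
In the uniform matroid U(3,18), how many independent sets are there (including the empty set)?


Independent sets of U(3,18) are all subsets of size <= 3.
Count = (18 choose 0) + (18 choose 1) + (18 choose 2) + (18 choose 3)
     = 1 + 18 + 153 + 816
     = 988.

988


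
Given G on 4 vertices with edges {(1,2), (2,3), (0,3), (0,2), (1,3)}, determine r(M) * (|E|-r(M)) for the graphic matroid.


r(M) = |V| - c = 4 - 1 = 3.
nullity = |E| - r(M) = 5 - 3 = 2.
Product = 3 * 2 = 6.

6


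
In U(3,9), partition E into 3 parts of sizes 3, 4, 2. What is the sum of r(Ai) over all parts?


r(Ai) = min(|Ai|, 3) for each part.
Sum = min(3,3) + min(4,3) + min(2,3)
    = 3 + 3 + 2
    = 8.

8


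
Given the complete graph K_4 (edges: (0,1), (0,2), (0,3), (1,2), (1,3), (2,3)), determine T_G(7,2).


T(K_4; x,y) = x^3 + 3x^2 + 4xy + 2x + y^3 + 3y^2 + 2y.
Substituting x=7, y=2:
= 343 + 147 + 56 + 14 + 8 + 12 + 4
= 584.

584


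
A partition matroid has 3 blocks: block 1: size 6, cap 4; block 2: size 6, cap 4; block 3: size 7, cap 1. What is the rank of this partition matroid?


Rank of a partition matroid = sum of min(|Si|, ci) for each block.
= min(6,4) + min(6,4) + min(7,1)
= 4 + 4 + 1
= 9.

9


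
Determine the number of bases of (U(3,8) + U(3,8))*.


(M1+M2)* = M1* + M2*.
M1* = U(5,8), bases: C(8,5) = 56.
M2* = U(5,8), bases: C(8,5) = 56.
|B(M*)| = 56 * 56 = 3136.

3136


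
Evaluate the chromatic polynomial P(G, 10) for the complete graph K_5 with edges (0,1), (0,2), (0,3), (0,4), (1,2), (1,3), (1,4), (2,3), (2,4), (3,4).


P(K_5, k) = k(k-1)(k-2)...(k-4).
P(10) = (10) * (9) * (8) * (7) * (6) = 30240.

30240


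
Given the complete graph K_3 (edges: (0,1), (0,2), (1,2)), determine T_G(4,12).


T(K_3; x,y) = x^2 + x + y.
T(4,12) = 16 + 4 + 12 = 32.

32


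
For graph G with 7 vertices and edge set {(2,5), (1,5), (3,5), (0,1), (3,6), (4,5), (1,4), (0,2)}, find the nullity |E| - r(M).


Cycle rank (nullity) = |E| - r(M) = |E| - (|V| - c).
|E| = 8, |V| = 7, c = 1.
Nullity = 8 - (7 - 1) = 8 - 6 = 2.

2


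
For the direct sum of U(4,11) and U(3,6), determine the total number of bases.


Bases of a direct sum M1 + M2: |B| = |B(M1)| * |B(M2)|.
|B(U(4,11))| = C(11,4) = 330.
|B(U(3,6))| = C(6,3) = 20.
Total bases = 330 * 20 = 6600.

6600


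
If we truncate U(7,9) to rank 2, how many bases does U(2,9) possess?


Truncating U(7,9) to rank 2 gives U(2,9).
Bases of U(2,9) are all 2-element subsets of 9 elements.
Number of bases = C(9,2) = (9 * 8) / (1 * 2) = 36.

36


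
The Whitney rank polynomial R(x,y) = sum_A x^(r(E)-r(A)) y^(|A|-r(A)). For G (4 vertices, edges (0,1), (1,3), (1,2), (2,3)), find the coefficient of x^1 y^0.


R(x,y) = sum over A in 2^E of x^(r(E)-r(A)) * y^(|A|-r(A)).
G has 4 vertices, 4 edges. r(E) = 3.
Enumerate all 2^4 = 16 subsets.
Count subsets with r(E)-r(A)=1 and |A|-r(A)=0: 6.

6


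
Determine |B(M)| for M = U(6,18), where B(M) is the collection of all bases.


Bases of U(6,18) are all 6-element subsets of the 18-element ground set.
Number of bases = C(18,6).
C(18,6) = 18! / (6! * 12!) = 18564.

18564


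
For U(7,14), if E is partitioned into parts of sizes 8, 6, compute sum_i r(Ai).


r(Ai) = min(|Ai|, 7) for each part.
Sum = min(8,7) + min(6,7)
    = 7 + 6
    = 13.

13


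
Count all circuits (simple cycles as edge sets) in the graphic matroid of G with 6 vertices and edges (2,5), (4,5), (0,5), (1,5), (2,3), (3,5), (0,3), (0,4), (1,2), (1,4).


A circuit in a graphic matroid = edge set of a simple cycle.
G has 6 vertices and 10 edges.
Enumerating all minimal edge subsets forming cycles...
Total circuits found: 21.

21


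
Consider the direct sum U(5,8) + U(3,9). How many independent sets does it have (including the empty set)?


For a direct sum, |I(M1+M2)| = |I(M1)| * |I(M2)|.
|I(U(5,8))| = sum C(8,k) for k=0..5 = 219.
|I(U(3,9))| = sum C(9,k) for k=0..3 = 130.
Total = 219 * 130 = 28470.

28470


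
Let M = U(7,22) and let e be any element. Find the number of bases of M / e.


Contracting e from U(7,22) gives U(6,21).
Bases of U(6,21) = C(21,6) = 21! / (6! * 15!) = 54264.

54264


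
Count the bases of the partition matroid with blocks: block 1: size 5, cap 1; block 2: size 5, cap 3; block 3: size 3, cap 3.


A basis picks exactly ci elements from block i.
Number of bases = product of C(|Si|, ci).
= C(5,1) * C(5,3) * C(3,3)
= 5 * 10 * 1
= 50.

50


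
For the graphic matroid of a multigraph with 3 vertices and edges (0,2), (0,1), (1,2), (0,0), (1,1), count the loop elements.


In a graphic matroid, a loop is a self-loop edge (u,u) with rank 0.
Examining all 5 edges for self-loops...
Self-loops found: (0,0), (1,1)
Number of loops = 2.

2


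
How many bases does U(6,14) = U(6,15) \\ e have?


Deleting e from U(6,15) gives U(6,14) since n > r.
Bases of U(6,14) = (14 choose 6) = 3003.

3003


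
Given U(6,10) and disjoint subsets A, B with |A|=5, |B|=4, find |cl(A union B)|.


|A union B| = 5 + 4 = 9 (disjoint).
In U(6,10), cl(S) = S if |S| < 6, else cl(S) = E.
Since 9 >= 6, cl(A union B) = E.
|cl(A union B)| = 10.

10


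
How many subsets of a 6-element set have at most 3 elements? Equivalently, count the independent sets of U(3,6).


Independent sets of U(3,6) are all subsets of size <= 3.
Count = (6 choose 0) + (6 choose 1) + (6 choose 2) + (6 choose 3)
     = 1 + 6 + 15 + 20
     = 42.

42


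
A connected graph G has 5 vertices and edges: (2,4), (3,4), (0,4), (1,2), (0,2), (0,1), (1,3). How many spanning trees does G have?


By Kirchhoff's matrix tree theorem, the number of spanning trees equals
the determinant of any cofactor of the Laplacian matrix L.
G has 5 vertices and 7 edges.
Computing the (4 x 4) cofactor determinant gives 24.

24


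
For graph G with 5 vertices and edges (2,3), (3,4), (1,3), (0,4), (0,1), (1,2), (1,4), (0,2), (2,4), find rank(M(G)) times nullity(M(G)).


r(M) = |V| - c = 5 - 1 = 4.
nullity = |E| - r(M) = 9 - 4 = 5.
Product = 4 * 5 = 20.

20


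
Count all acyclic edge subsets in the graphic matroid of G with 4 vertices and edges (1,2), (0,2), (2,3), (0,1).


An independent set in a graphic matroid is an acyclic edge subset.
G has 4 vertices and 4 edges.
Enumerate all 2^4 = 16 subsets, checking for acyclicity.
Total independent sets = 14.

14


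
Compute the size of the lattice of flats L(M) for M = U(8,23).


Flats of U(8,23): every subset of size < 8 is a flat, plus E itself.
Count = C(23,0) + C(23,1) + C(23,2) + C(23,3) + C(23,4) + C(23,5) + C(23,6) + C(23,7) + 1
     = 1 + 23 + 253 + 1771 + 8855 + 33649 + 100947 + 245157 + 1
     = 390657.

390657


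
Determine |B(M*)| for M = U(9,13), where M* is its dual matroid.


The dual of U(r,n) is U(n-r, n) = U(4,13).
Bases of U(4,13) are all (4)-element subsets.
|B(M*)| = C(13,4) = 13! / (4! * 9!) = 715.

715


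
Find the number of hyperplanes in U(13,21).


Hyperplanes of U(13,21) are flats of rank 12.
In a uniform matroid, these are exactly the (12)-element subsets.
Count = C(21,12) = 21! / (12! * 9!) = 293930.

293930


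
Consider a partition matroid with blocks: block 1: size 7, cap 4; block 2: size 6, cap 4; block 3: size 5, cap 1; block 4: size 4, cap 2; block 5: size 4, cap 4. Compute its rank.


Rank of a partition matroid = sum of min(|Si|, ci) for each block.
= min(7,4) + min(6,4) + min(5,1) + min(4,2) + min(4,4)
= 4 + 4 + 1 + 2 + 4
= 15.

15


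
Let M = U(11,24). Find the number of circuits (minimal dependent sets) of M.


In U(11,24), circuits are the (12)-element subsets.
Any set of 12 elements is dependent, and removing any one element gives
an independent set of size 11, so it is a minimal dependent set.
Number of circuits = (24 choose 12) = 2704156.

2704156


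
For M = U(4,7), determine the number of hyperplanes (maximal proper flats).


Hyperplanes of U(4,7) are flats of rank 3.
In a uniform matroid, these are exactly the (3)-element subsets.
Count = C(7,3) = (7 * 6 * 5) / (1 * 2 * 3) = 35.

35


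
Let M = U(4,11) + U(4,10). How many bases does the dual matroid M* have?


(M1+M2)* = M1* + M2*.
M1* = U(7,11), bases: C(11,7) = 330.
M2* = U(6,10), bases: C(10,6) = 210.
|B(M*)| = 330 * 210 = 69300.

69300


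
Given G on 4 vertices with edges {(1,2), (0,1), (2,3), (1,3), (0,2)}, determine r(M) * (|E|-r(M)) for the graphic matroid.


r(M) = |V| - c = 4 - 1 = 3.
nullity = |E| - r(M) = 5 - 3 = 2.
Product = 3 * 2 = 6.

6


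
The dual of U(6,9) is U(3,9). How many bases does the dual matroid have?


The dual of U(r,n) is U(n-r, n) = U(3,9).
Bases of U(3,9) are all (3)-element subsets.
|B(M*)| = (9 choose 3) = 84.

84


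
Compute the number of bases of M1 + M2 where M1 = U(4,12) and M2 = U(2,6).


Bases of a direct sum M1 + M2: |B| = |B(M1)| * |B(M2)|.
|B(U(4,12))| = C(12,4) = 495.
|B(U(2,6))| = C(6,2) = 15.
Total bases = 495 * 15 = 7425.

7425


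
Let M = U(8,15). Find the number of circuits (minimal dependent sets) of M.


In U(8,15), circuits are the (9)-element subsets.
Any set of 9 elements is dependent, and removing any one element gives
an independent set of size 8, so it is a minimal dependent set.
Number of circuits = C(15,9) = 5005.

5005


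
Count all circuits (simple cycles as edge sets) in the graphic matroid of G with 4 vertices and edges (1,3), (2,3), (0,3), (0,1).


A circuit in a graphic matroid = edge set of a simple cycle.
G has 4 vertices and 4 edges.
Enumerating all minimal edge subsets forming cycles...
Total circuits found: 1.

1


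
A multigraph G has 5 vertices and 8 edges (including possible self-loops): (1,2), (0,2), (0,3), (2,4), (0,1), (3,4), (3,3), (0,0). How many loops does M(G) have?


In a graphic matroid, a loop is a self-loop edge (u,u) with rank 0.
Examining all 8 edges for self-loops...
Self-loops found: (3,3), (0,0)
Number of loops = 2.

2


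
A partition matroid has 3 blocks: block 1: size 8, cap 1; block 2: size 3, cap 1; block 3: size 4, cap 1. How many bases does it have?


A basis picks exactly ci elements from block i.
Number of bases = product of C(|Si|, ci).
= C(8,1) * C(3,1) * C(4,1)
= 8 * 3 * 4
= 96.

96


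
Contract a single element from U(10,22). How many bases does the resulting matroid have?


Contracting e from U(10,22) gives U(9,21).
Bases of U(9,21) = (21 choose 9) = 293930.

293930


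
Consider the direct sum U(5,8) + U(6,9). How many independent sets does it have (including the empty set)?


For a direct sum, |I(M1+M2)| = |I(M1)| * |I(M2)|.
|I(U(5,8))| = sum C(8,k) for k=0..5 = 219.
|I(U(6,9))| = sum C(9,k) for k=0..6 = 466.
Total = 219 * 466 = 102054.

102054


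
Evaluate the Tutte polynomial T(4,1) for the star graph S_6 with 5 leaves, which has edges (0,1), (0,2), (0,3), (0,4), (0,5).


A star on 6 vertices is a tree with 5 edges.
T(x,y) = x^(5) for any tree.
T(4,1) = 4^5 = 1024.

1024


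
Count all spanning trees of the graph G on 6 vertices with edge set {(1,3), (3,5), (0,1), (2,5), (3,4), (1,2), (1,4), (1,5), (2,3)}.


By Kirchhoff's matrix tree theorem, the number of spanning trees equals
the determinant of any cofactor of the Laplacian matrix L.
G has 6 vertices and 9 edges.
Computing the (5 x 5) cofactor determinant gives 40.

40


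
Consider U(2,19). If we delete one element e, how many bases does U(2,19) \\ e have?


Deleting e from U(2,19) gives U(2,18) since n > r.
Bases of U(2,18) = C(18,2) = 18! / (2! * 16!) = 153.

153


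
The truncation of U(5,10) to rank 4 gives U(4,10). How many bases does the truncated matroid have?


Truncating U(5,10) to rank 4 gives U(4,10).
Bases of U(4,10) are all 4-element subsets of 10 elements.
Number of bases = C(10,4) = (10 * 9 * 8 * 7) / (1 * 2 * 3 * 4) = 210.

210


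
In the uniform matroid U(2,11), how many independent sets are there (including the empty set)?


Independent sets of U(2,11) are all subsets of size <= 2.
Count = C(11,0) + C(11,1) + C(11,2)
     = 1 + 11 + 55
     = 67.

67


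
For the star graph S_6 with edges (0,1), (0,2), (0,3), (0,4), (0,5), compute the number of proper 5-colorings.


P(tree, k) = k * (k-1)^(5) for any tree on 6 vertices.
P(5) = 5 * 4^5 = 5 * 1024 = 5120.

5120


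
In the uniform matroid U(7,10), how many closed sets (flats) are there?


Flats of U(7,10): every subset of size < 7 is a flat, plus E itself.
Count = (10 choose 0) + (10 choose 1) + (10 choose 2) + (10 choose 3) + (10 choose 4) + (10 choose 5) + (10 choose 6) + 1
     = 1 + 10 + 45 + 120 + 210 + 252 + 210 + 1
     = 849.

849


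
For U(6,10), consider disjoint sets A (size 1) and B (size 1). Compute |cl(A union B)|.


|A union B| = 1 + 1 = 2 (disjoint).
In U(6,10), cl(S) = S if |S| < 6, else cl(S) = E.
Since 2 < 6, cl(A union B) = A union B.
|cl(A union B)| = 2.

2


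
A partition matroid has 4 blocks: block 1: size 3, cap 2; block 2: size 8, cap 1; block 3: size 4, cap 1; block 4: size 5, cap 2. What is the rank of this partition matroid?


Rank of a partition matroid = sum of min(|Si|, ci) for each block.
= min(3,2) + min(8,1) + min(4,1) + min(5,2)
= 2 + 1 + 1 + 2
= 6.

6


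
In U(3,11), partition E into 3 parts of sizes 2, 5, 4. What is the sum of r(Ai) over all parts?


r(Ai) = min(|Ai|, 3) for each part.
Sum = min(2,3) + min(5,3) + min(4,3)
    = 2 + 3 + 3
    = 8.

8


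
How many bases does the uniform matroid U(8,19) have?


Bases of U(8,19) are all 8-element subsets of the 19-element ground set.
Number of bases = C(19,8).
C(19,8) = 75582.

75582


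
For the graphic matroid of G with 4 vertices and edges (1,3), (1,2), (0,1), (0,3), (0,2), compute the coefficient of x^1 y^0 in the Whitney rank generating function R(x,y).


R(x,y) = sum over A in 2^E of x^(r(E)-r(A)) * y^(|A|-r(A)).
G has 4 vertices, 5 edges. r(E) = 3.
Enumerate all 2^5 = 32 subsets.
Count subsets with r(E)-r(A)=1 and |A|-r(A)=0: 10.

10


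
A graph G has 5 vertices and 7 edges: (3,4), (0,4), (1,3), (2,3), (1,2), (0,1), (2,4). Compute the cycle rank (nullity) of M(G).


Cycle rank (nullity) = |E| - r(M) = |E| - (|V| - c).
|E| = 7, |V| = 5, c = 1.
Nullity = 7 - (5 - 1) = 7 - 4 = 3.

3


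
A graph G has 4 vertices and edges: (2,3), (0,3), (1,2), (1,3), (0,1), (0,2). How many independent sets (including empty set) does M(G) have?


An independent set in a graphic matroid is an acyclic edge subset.
G has 4 vertices and 6 edges.
Enumerate all 2^6 = 64 subsets, checking for acyclicity.
Total independent sets = 38.

38


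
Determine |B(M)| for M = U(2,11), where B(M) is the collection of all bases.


Bases of U(2,11) are all 2-element subsets of the 11-element ground set.
Number of bases = C(11,2).
C(11,2) = (11 * 10) / (1 * 2) = 55.

55


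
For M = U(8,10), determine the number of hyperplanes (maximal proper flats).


Hyperplanes of U(8,10) are flats of rank 7.
In a uniform matroid, these are exactly the (7)-element subsets.
Count = C(10,7) = 120.

120


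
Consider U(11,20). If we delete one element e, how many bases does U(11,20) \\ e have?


Deleting e from U(11,20) gives U(11,19) since n > r.
Bases of U(11,19) = (19 choose 11) = 75582.

75582


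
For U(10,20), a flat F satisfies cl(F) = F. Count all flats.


Flats of U(10,20): every subset of size < 10 is a flat, plus E itself.
Count = C(20,0) + C(20,1) + C(20,2) + C(20,3) + C(20,4) + C(20,5) + C(20,6) + C(20,7) + C(20,8) + C(20,9) + 1
     = 1 + 20 + 190 + 1140 + 4845 + 15504 + 38760 + 77520 + 125970 + 167960 + 1
     = 431911.

431911


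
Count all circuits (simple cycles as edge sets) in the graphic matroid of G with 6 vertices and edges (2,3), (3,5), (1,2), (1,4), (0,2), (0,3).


A circuit in a graphic matroid = edge set of a simple cycle.
G has 6 vertices and 6 edges.
Enumerating all minimal edge subsets forming cycles...
Total circuits found: 1.

1


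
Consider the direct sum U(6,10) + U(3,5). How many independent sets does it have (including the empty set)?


For a direct sum, |I(M1+M2)| = |I(M1)| * |I(M2)|.
|I(U(6,10))| = sum C(10,k) for k=0..6 = 848.
|I(U(3,5))| = sum C(5,k) for k=0..3 = 26.
Total = 848 * 26 = 22048.

22048


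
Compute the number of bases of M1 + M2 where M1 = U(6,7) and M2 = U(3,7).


Bases of a direct sum M1 + M2: |B| = |B(M1)| * |B(M2)|.
|B(U(6,7))| = C(7,6) = 7.
|B(U(3,7))| = C(7,3) = 35.
Total bases = 7 * 35 = 245.

245


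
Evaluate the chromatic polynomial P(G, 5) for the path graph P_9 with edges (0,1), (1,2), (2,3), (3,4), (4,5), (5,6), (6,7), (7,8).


P(P_9, k) = k * (k-1)^(8).
P(5) = 5 * 4^8 = 5 * 65536 = 327680.

327680


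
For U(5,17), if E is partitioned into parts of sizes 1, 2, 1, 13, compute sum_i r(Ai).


r(Ai) = min(|Ai|, 5) for each part.
Sum = min(1,5) + min(2,5) + min(1,5) + min(13,5)
    = 1 + 2 + 1 + 5
    = 9.

9


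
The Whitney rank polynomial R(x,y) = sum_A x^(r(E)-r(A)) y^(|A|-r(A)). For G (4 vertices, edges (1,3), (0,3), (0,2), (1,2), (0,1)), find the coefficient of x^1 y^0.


R(x,y) = sum over A in 2^E of x^(r(E)-r(A)) * y^(|A|-r(A)).
G has 4 vertices, 5 edges. r(E) = 3.
Enumerate all 2^5 = 32 subsets.
Count subsets with r(E)-r(A)=1 and |A|-r(A)=0: 10.

10


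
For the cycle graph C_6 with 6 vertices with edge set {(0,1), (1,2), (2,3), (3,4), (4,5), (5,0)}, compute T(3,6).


T(C_6; x,y) = x + x^2 + ... + x^(5) + y.
T(3,6) = 3^1 + 3^2 + 3^3 + 3^4 + 3^5 + 6
= 3 + 9 + 27 + 81 + 243 + 6
= 369.

369


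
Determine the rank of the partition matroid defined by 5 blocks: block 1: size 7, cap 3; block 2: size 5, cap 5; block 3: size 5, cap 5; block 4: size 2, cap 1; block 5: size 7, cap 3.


Rank of a partition matroid = sum of min(|Si|, ci) for each block.
= min(7,3) + min(5,5) + min(5,5) + min(2,1) + min(7,3)
= 3 + 5 + 5 + 1 + 3
= 17.

17


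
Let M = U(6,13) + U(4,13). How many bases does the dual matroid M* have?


(M1+M2)* = M1* + M2*.
M1* = U(7,13), bases: C(13,7) = 1716.
M2* = U(9,13), bases: C(13,9) = 715.
|B(M*)| = 1716 * 715 = 1226940.

1226940


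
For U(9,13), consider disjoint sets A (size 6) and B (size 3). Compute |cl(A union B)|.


|A union B| = 6 + 3 = 9 (disjoint).
In U(9,13), cl(S) = S if |S| < 9, else cl(S) = E.
Since 9 >= 9, cl(A union B) = E.
|cl(A union B)| = 13.

13


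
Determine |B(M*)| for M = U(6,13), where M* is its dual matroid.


The dual of U(r,n) is U(n-r, n) = U(7,13).
Bases of U(7,13) are all (7)-element subsets.
|B(M*)| = C(13,7) = 1716.

1716


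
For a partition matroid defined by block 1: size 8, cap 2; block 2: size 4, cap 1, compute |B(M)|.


A basis picks exactly ci elements from block i.
Number of bases = product of C(|Si|, ci).
= C(8,2) * C(4,1)
= 28 * 4
= 112.

112


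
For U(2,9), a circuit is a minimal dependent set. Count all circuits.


In U(2,9), circuits are the (3)-element subsets.
Any set of 3 elements is dependent, and removing any one element gives
an independent set of size 2, so it is a minimal dependent set.
Number of circuits = C(9,3) = (9 * 8 * 7) / (1 * 2 * 3) = 84.

84


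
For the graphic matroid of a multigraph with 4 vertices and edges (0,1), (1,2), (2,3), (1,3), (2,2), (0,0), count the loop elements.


In a graphic matroid, a loop is a self-loop edge (u,u) with rank 0.
Examining all 6 edges for self-loops...
Self-loops found: (2,2), (0,0)
Number of loops = 2.

2


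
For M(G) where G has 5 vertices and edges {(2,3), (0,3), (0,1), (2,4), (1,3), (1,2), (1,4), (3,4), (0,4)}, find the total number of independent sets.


An independent set in a graphic matroid is an acyclic edge subset.
G has 5 vertices and 9 edges.
Enumerate all 2^9 = 512 subsets, checking for acyclicity.
Total independent sets = 198.

198


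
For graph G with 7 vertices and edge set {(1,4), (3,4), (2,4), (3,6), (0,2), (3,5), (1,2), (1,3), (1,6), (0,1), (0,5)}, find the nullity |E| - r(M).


Cycle rank (nullity) = |E| - r(M) = |E| - (|V| - c).
|E| = 11, |V| = 7, c = 1.
Nullity = 11 - (7 - 1) = 11 - 6 = 5.

5


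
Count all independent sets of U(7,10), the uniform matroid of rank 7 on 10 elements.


Independent sets of U(7,10) are all subsets of size <= 7.
Count = C(10,0) + C(10,1) + C(10,2) + C(10,3) + C(10,4) + C(10,5) + C(10,6) + C(10,7)
     = 1 + 10 + 45 + 120 + 210 + 252 + 210 + 120
     = 968.

968


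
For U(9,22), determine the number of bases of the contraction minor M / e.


Contracting e from U(9,22) gives U(8,21).
Bases of U(8,21) = C(21,8) = 21! / (8! * 13!) = 203490.

203490


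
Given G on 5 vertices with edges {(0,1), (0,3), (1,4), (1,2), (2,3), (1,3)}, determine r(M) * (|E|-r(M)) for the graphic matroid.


r(M) = |V| - c = 5 - 1 = 4.
nullity = |E| - r(M) = 6 - 4 = 2.
Product = 4 * 2 = 8.

8


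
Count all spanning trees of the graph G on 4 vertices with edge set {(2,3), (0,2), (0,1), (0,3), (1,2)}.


By Kirchhoff's matrix tree theorem, the number of spanning trees equals
the determinant of any cofactor of the Laplacian matrix L.
G has 4 vertices and 5 edges.
Computing the (3 x 3) cofactor determinant gives 8.

8


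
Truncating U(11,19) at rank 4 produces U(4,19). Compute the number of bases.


Truncating U(11,19) to rank 4 gives U(4,19).
Bases of U(4,19) are all 4-element subsets of 19 elements.
Number of bases = (19 choose 4) = 3876.

3876


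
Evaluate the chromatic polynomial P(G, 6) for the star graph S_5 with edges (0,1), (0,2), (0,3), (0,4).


P(tree, k) = k * (k-1)^(4) for any tree on 5 vertices.
P(6) = 6 * 5^4 = 6 * 625 = 3750.

3750


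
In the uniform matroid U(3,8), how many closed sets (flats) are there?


Flats of U(3,8): every subset of size < 3 is a flat, plus E itself.
Count = C(8,0) + C(8,1) + C(8,2) + 1
     = 1 + 8 + 28 + 1
     = 38.

38


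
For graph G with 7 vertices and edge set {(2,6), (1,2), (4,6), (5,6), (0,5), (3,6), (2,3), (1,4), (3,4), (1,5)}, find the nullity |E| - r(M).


Cycle rank (nullity) = |E| - r(M) = |E| - (|V| - c).
|E| = 10, |V| = 7, c = 1.
Nullity = 10 - (7 - 1) = 10 - 6 = 4.

4


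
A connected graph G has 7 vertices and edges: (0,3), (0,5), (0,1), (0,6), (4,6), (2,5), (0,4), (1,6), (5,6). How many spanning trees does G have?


By Kirchhoff's matrix tree theorem, the number of spanning trees equals
the determinant of any cofactor of the Laplacian matrix L.
G has 7 vertices and 9 edges.
Computing the (6 x 6) cofactor determinant gives 20.

20


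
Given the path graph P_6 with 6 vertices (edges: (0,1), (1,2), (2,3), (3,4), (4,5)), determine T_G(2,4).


A path on 6 vertices is a tree with 5 edges.
T(x,y) = x^(5) for any tree.
T(2,4) = 2^5 = 32.

32


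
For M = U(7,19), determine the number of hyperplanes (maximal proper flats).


Hyperplanes of U(7,19) are flats of rank 6.
In a uniform matroid, these are exactly the (6)-element subsets.
Count = (19 choose 6) = 27132.

27132


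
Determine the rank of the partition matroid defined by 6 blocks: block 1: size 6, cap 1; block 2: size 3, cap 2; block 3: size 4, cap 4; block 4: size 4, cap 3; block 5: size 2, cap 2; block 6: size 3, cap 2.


Rank of a partition matroid = sum of min(|Si|, ci) for each block.
= min(6,1) + min(3,2) + min(4,4) + min(4,3) + min(2,2) + min(3,2)
= 1 + 2 + 4 + 3 + 2 + 2
= 14.

14


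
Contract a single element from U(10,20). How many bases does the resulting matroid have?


Contracting e from U(10,20) gives U(9,19).
Bases of U(9,19) = C(19,9) = 92378.

92378


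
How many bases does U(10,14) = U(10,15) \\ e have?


Deleting e from U(10,15) gives U(10,14) since n > r.
Bases of U(10,14) = C(14,10) = 14! / (10! * 4!) = 1001.

1001


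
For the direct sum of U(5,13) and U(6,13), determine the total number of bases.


Bases of a direct sum M1 + M2: |B| = |B(M1)| * |B(M2)|.
|B(U(5,13))| = C(13,5) = 1287.
|B(U(6,13))| = C(13,6) = 1716.
Total bases = 1287 * 1716 = 2208492.

2208492


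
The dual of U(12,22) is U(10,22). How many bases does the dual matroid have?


The dual of U(r,n) is U(n-r, n) = U(10,22).
Bases of U(10,22) are all (10)-element subsets.
|B(M*)| = C(22,10) = 646646.

646646


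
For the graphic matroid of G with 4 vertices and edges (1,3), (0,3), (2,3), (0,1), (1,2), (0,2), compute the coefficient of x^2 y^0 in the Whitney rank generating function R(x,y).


R(x,y) = sum over A in 2^E of x^(r(E)-r(A)) * y^(|A|-r(A)).
G has 4 vertices, 6 edges. r(E) = 3.
Enumerate all 2^6 = 64 subsets.
Count subsets with r(E)-r(A)=2 and |A|-r(A)=0: 6.

6


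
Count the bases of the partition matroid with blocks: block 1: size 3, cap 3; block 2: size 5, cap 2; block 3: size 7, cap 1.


A basis picks exactly ci elements from block i.
Number of bases = product of C(|Si|, ci).
= C(3,3) * C(5,2) * C(7,1)
= 1 * 10 * 7
= 70.

70


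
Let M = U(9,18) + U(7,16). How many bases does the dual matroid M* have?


(M1+M2)* = M1* + M2*.
M1* = U(9,18), bases: C(18,9) = 48620.
M2* = U(9,16), bases: C(16,9) = 11440.
|B(M*)| = 48620 * 11440 = 556212800.

556212800


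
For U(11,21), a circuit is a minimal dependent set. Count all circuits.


In U(11,21), circuits are the (12)-element subsets.
Any set of 12 elements is dependent, and removing any one element gives
an independent set of size 11, so it is a minimal dependent set.
Number of circuits = C(21,12) = 21! / (12! * 9!) = 293930.

293930


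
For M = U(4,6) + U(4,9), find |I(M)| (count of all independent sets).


For a direct sum, |I(M1+M2)| = |I(M1)| * |I(M2)|.
|I(U(4,6))| = sum C(6,k) for k=0..4 = 57.
|I(U(4,9))| = sum C(9,k) for k=0..4 = 256.
Total = 57 * 256 = 14592.

14592


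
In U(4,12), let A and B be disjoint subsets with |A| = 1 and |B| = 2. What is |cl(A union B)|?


|A union B| = 1 + 2 = 3 (disjoint).
In U(4,12), cl(S) = S if |S| < 4, else cl(S) = E.
Since 3 < 4, cl(A union B) = A union B.
|cl(A union B)| = 3.

3
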